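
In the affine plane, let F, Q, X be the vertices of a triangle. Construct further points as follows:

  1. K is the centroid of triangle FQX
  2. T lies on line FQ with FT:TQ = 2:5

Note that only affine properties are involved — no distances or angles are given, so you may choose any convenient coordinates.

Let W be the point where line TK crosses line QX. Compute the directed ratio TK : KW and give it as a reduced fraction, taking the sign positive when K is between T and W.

Assign F = (0, 0), Q = (1, 0), X = (0, 1) — the answer is frame-independent, so this choice is without loss of generality.
1. K is the centroid of triangle FQX ⇒ K = (1/3, 1/3)
2. T lies on line FQ with FT:TQ = 2:5 ⇒ T = (2/7, 0)
line TK meets QX at W = (3/8, 5/8)
K = T + t·(W−T) with t = 8/15, so TK:KW = 8/15:7/15

TK:KW = 8/7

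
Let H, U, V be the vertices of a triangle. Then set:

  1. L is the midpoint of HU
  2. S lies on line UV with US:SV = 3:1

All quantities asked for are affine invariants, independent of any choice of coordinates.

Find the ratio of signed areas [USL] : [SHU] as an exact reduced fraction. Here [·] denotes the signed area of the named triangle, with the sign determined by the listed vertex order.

[USL]:[SHU] = 1/2

Set H = (0, 0), U = (1, 0), V = (0, 1); any affine frame gives the same invariant.
1. L is the midpoint of HU ⇒ L = (1/2, 0)
2. S lies on line UV with US:SV = 3:1 ⇒ S = (1/4, 3/4)
2·[USL] = 3/8, 2·[SHU] = 3/4
[USL]:[SHU] = 3/8:3/4 = 1/2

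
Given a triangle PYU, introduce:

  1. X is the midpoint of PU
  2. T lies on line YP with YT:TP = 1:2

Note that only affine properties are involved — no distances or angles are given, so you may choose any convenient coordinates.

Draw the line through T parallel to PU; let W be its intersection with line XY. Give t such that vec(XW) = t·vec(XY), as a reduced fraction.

Set P = (0, 0), Y = (1, 0), U = (0, 1); any affine frame gives the same invariant.
1. X is the midpoint of PU ⇒ X = (0, 1/2)
2. T lies on line YP with YT:TP = 1:2 ⇒ T = (2/3, 0)
through T parallel to PU: direction (0, 1); meets XY at W = (2/3, 1/6)
W = X + t·(Y−X) with t = 2/3

t = 2/3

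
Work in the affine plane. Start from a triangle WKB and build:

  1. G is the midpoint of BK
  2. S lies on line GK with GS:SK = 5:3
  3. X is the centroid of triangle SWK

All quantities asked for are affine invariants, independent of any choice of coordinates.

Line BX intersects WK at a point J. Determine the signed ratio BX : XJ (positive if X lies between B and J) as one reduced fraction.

BX:XJ = 15

Assign W = (0, 0), K = (1, 0), B = (0, 1) — the answer is frame-independent, so this choice is without loss of generality.
1. G is the midpoint of BK ⇒ G = (1/2, 1/2)
2. S lies on line GK with GS:SK = 5:3 ⇒ S = (13/16, 3/16)
3. X is the centroid of triangle SWK ⇒ X = (29/48, 1/16)
line BX meets WK at J = (29/45, 0)
X = B + t·(J−B) with t = 15/16, so BX:XJ = 15/16:1/16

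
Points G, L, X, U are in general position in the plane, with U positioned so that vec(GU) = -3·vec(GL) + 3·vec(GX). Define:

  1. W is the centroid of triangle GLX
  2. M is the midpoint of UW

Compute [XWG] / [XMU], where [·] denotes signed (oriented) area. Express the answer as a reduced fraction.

Choose coordinates G = (0, 0), L = (1, 0), X = (0, 1), U = (-3, 3).
1. W is the centroid of triangle GLX ⇒ W = (1/3, 1/3)
2. M is the midpoint of UW ⇒ M = (-4/3, 5/3)
2·[XWG] = -1/3, 2·[XMU] = -2/3
[XWG]:[XMU] = -1/3:-2/3 = 1/2

[XWG]:[XMU] = 1/2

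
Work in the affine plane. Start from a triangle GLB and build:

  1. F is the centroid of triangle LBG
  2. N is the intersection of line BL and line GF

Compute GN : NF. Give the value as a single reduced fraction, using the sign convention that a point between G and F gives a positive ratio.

Choose coordinates G = (0, 0), L = (1, 0), B = (0, 1).
1. F is the centroid of triangle LBG ⇒ F = (1/3, 1/3)
2. N is the intersection of line BL and line GF ⇒ N = (1/2, 1/2)
N = G + t·(F−G) with t = 3/2, so GN:NF = t:(1−t) = 3/2:-1/2

GN:NF = -3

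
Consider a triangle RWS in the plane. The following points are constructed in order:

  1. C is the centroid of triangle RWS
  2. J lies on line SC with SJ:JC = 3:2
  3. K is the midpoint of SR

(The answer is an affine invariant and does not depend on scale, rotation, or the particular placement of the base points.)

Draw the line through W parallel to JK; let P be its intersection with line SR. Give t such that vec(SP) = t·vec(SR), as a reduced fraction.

t = 3/2

Work in coordinates with R = (0, 0), W = (1, 0), S = (0, 1).
1. C is the centroid of triangle RWS ⇒ C = (1/3, 1/3)
2. J lies on line SC with SJ:JC = 3:2 ⇒ J = (1/5, 3/5)
3. K is the midpoint of SR ⇒ K = (0, 1/2)
through W parallel to JK: direction (-1/5, -1/10); meets SR at P = (0, -1/2)
P = S + t·(R−S) with t = 3/2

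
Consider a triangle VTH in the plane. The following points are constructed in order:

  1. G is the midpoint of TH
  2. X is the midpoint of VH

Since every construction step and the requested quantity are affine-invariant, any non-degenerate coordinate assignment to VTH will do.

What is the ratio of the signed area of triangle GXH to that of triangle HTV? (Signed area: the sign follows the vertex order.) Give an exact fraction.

[GXH]:[HTV] = 1/4

Work in coordinates with V = (0, 0), T = (1, 0), H = (0, 1).
1. G is the midpoint of TH ⇒ G = (1/2, 1/2)
2. X is the midpoint of VH ⇒ X = (0, 1/2)
2·[GXH] = -1/4, 2·[HTV] = -1
[GXH]:[HTV] = -1/4:-1 = 1/4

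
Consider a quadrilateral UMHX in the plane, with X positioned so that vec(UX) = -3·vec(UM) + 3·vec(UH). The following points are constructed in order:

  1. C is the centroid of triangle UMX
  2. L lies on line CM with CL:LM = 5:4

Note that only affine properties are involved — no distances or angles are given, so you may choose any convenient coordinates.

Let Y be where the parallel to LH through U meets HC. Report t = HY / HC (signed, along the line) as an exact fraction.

Assign U = (0, 0), M = (1, 0), H = (0, 1), X = (-3, 3) — the answer is frame-independent, so this choice is without loss of generality.
1. C is the centroid of triangle UMX ⇒ C = (-2/3, 1)
2. L lies on line CM with CL:LM = 5:4 ⇒ L = (7/27, 4/9)
through U parallel to LH: direction (-7/27, 5/9); meets HC at Y = (-7/15, 1)
Y = H + t·(C−H) with t = 7/10

t = 7/10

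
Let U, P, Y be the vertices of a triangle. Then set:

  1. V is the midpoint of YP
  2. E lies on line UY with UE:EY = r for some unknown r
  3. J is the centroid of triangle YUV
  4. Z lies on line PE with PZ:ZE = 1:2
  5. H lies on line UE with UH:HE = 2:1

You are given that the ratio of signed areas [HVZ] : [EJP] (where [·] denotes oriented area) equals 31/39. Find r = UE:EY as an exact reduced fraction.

Assign U = (0, 0), P = (1, 0), Y = (0, 1) — the answer is frame-independent, so this choice is without loss of generality.
1. V is the midpoint of YP ⇒ V = (1/2, 1/2)
2. With UE:EY = r, write λ = r/(r+1) so E = U + λ·(Y−U); E is affine-linear in λ
3. J is the centroid of triangle YUV ⇒ J = (1/6, 1/2)
4. Z lies on line PE with PZ:ZE = 1:2 ⇒ Z is an affine combination of earlier points and hence also affine-linear in λ
5. H lies on line UE with UH:HE = 2:1 ⇒ H is an affine combination of earlier points and hence also affine-linear in λ
Every point depending on E is an affine combination of E and λ-independent points, so each such coordinate is linear in λ; the λ² term in each signed area is a multiple of (Y−U)×(Y−U) = 0, so 2·[HVZ] and 2·[EJP] are each linear in λ. Evaluating at λ=0 and λ=1:
  2·[HVZ] = 5/18·λ − 1/3,   2·[EJP] = 5/6·λ − 1/2
So [HVZ]:[EJP] = (5/18·λ − 1/3) / (5/6·λ − 1/2). Setting this equal to 31/39:
  5/18·λ − 1/3 = 31/39·(5/6·λ − 1/2)  ⇒  λ = 1/6
Then r = λ/(1−λ) = (1/6)/(5/6) = 1/5. Check: with r = 1/5, E = (0, 1/6) and [HVZ]:[EJP] = 31/39 as required.

r = 1/5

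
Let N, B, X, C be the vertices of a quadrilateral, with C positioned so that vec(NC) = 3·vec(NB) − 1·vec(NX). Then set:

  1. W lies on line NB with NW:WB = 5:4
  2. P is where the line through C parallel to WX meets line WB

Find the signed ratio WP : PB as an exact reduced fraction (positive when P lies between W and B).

Set N = (0, 0), B = (1, 0), X = (0, 1), C = (3, -1); any affine frame gives the same invariant.
1. W lies on line NB with NW:WB = 5:4 ⇒ W = (5/9, 0)
2. P is where the line through C parallel to WX meets line WB ⇒ P = (22/9, 0)
P = W + t·(B−W) with t = 17/4, so WP:PB = t:(1−t) = 17/4:-13/4

WP:PB = -17/13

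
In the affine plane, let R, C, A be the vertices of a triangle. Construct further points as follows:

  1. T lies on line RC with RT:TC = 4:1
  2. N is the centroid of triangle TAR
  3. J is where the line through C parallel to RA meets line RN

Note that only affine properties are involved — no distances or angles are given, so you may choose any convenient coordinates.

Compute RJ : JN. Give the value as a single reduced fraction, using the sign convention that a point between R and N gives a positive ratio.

Set R = (0, 0), C = (1, 0), A = (0, 1); any affine frame gives the same invariant.
1. T lies on line RC with RT:TC = 4:1 ⇒ T = (4/5, 0)
2. N is the centroid of triangle TAR ⇒ N = (4/15, 1/3)
3. J is where the line through C parallel to RA meets line RN ⇒ J = (1, 5/4)
J = R + t·(N−R) with t = 15/4, so RJ:JN = t:(1−t) = 15/4:-11/4

RJ:JN = -15/11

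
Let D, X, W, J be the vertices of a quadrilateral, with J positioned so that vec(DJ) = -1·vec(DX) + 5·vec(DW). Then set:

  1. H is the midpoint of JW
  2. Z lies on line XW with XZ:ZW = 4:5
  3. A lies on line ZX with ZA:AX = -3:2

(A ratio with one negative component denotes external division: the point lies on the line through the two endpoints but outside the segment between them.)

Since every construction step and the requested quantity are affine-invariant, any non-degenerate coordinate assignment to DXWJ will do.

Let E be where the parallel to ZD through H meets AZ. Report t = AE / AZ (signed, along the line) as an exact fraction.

Work in coordinates with D = (0, 0), X = (1, 0), W = (0, 1), J = (-1, 5).
1. H is the midpoint of JW ⇒ H = (-1/2, 3)
2. Z lies on line XW with XZ:ZW = 4:5 ⇒ Z = (5/9, 4/9)
3. A lies on line ZX with ZA:AX = -3:2 ⇒ A = (17/9, -8/9)
through H parallel to ZD: direction (-5/9, -4/9); meets AZ at E = (-4/3, 7/3)
E = A + t·(Z−A) with t = 29/12

t = 29/12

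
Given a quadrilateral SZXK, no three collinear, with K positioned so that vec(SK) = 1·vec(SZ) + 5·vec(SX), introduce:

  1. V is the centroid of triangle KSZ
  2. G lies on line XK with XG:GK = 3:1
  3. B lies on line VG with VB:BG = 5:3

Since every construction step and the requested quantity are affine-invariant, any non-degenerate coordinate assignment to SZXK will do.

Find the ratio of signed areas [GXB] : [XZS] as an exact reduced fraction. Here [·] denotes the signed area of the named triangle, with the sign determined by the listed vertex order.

Choose coordinates S = (0, 0), Z = (1, 0), X = (0, 1), K = (1, 5).
1. V is the centroid of triangle KSZ ⇒ V = (2/3, 5/3)
2. G lies on line XK with XG:GK = 3:1 ⇒ G = (3/4, 4)
3. B lies on line VG with VB:BG = 5:3 ⇒ B = (23/32, 25/8)
2·[GXB] = 9/16, 2·[XZS] = -1
[GXB]:[XZS] = 9/16:-1 = -9/16

[GXB]:[XZS] = -9/16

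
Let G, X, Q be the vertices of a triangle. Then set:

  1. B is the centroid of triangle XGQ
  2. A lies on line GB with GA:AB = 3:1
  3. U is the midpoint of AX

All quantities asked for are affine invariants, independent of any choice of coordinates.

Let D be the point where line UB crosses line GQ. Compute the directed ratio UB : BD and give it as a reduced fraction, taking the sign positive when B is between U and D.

UB:BD = 7/8

Assign G = (0, 0), X = (1, 0), Q = (0, 1) — the answer is frame-independent, so this choice is without loss of generality.
1. B is the centroid of triangle XGQ ⇒ B = (1/3, 1/3)
2. A lies on line GB with GA:AB = 3:1 ⇒ A = (1/4, 1/4)
3. U is the midpoint of AX ⇒ U = (5/8, 1/8)
line UB meets GQ at D = (0, 4/7)
B = U + t·(D−U) with t = 7/15, so UB:BD = 7/15:8/15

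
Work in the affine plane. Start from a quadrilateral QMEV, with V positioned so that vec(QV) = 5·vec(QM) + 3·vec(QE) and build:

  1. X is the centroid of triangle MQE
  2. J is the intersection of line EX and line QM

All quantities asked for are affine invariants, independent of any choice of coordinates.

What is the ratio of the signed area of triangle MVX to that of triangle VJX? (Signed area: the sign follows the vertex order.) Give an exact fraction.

Set Q = (0, 0), M = (1, 0), E = (0, 1), V = (5, 3); any affine frame gives the same invariant.
1. X is the centroid of triangle MQE ⇒ X = (1/3, 1/3)
2. J is the intersection of line EX and line QM ⇒ J = (1/2, 0)
2·[MVX] = 10/3, 2·[VJX] = -2
[MVX]:[VJX] = 10/3:-2 = -5/3

[MVX]:[VJX] = -5/3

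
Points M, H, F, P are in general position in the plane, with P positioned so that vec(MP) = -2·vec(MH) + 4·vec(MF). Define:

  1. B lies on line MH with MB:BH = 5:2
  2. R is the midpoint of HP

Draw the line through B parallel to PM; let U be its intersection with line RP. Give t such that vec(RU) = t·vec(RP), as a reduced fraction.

Work in coordinates with M = (0, 0), H = (1, 0), F = (0, 1), P = (-2, 4).
1. B lies on line MH with MB:BH = 5:2 ⇒ B = (5/7, 0)
2. R is the midpoint of HP ⇒ R = (-1/2, 2)
through B parallel to PM: direction (2, -4); meets RP at U = (1/7, 8/7)
U = R + t·(P−R) with t = -3/7

t = -3/7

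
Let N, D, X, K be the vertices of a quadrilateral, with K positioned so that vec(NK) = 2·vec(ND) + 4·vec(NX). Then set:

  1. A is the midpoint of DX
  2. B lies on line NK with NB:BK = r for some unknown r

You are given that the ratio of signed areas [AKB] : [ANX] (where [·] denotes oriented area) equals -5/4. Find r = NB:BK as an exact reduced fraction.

Choose coordinates N = (0, 0), D = (1, 0), X = (0, 1), K = (2, 4).
1. A is the midpoint of DX ⇒ A = (1/2, 1/2)
2. With NB:BK = r, write λ = r/(r+1) so B = N + λ·(K−N); B is affine-linear in λ
Every point depending on B is an affine combination of B and λ-independent points, so each such coordinate is linear in λ; the λ² term in each signed area is a multiple of (K−N)×(K−N) = 0, so 2·[AKB] and 2·[ANX] are each linear in λ. Evaluating at λ=0 and λ=1:
  2·[AKB] = −λ + 1,   2·[ANX] = -1/2
So [AKB]:[ANX] = (−λ + 1) / (-1/2). Setting this equal to -5/4:
  −λ + 1 = -5/4·(-1/2)  ⇒  λ = 3/8
Then r = λ/(1−λ) = (3/8)/(5/8) = 3/5. Check: with r = 3/5, B = (3/4, 3/2) and [AKB]:[ANX] = -5/4 as required.

r = 3/5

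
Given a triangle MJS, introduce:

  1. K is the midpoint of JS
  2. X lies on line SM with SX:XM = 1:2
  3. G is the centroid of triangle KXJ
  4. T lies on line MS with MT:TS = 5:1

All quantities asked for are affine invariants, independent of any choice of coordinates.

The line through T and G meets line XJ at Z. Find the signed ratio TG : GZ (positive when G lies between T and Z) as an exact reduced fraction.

Choose coordinates M = (0, 0), J = (1, 0), S = (0, 1).
1. K is the midpoint of JS ⇒ K = (1/2, 1/2)
2. X lies on line SM with SX:XM = 1:2 ⇒ X = (0, 2/3)
3. G is the centroid of triangle KXJ ⇒ G = (1/2, 7/18)
4. T lies on line MS with MT:TS = 5:1 ⇒ T = (0, 5/6)
line TG meets XJ at Z = (3/4, 1/6)
G = T + t·(Z−T) with t = 2/3, so TG:GZ = 2/3:1/3

TG:GZ = 2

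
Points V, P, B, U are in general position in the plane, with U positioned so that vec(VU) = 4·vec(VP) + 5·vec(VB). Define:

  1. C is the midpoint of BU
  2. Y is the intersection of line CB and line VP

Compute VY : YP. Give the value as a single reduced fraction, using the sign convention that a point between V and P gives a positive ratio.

Set V = (0, 0), P = (1, 0), B = (0, 1), U = (4, 5); any affine frame gives the same invariant.
1. C is the midpoint of BU ⇒ C = (2, 3)
2. Y is the intersection of line CB and line VP ⇒ Y = (-1, 0)
Y = V + t·(P−V) with t = -1, so VY:YP = t:(1−t) = -1:2

VY:YP = -1/2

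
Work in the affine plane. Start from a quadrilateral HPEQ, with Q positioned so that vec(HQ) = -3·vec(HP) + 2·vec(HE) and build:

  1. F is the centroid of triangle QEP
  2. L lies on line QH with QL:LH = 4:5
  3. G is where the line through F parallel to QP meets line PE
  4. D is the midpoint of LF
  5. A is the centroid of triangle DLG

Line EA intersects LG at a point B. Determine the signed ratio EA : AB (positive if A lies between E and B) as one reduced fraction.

Choose coordinates H = (0, 0), P = (1, 0), E = (0, 1), Q = (-3, 2).
1. F is the centroid of triangle QEP ⇒ F = (-2/3, 1)
2. L lies on line QH with QL:LH = 4:5 ⇒ L = (-5/3, 10/9)
3. G is where the line through F parallel to QP meets line PE ⇒ G = (2/3, 1/3)
4. D is the midpoint of LF ⇒ D = (-7/6, 19/18)
5. A is the centroid of triangle DLG ⇒ A = (-13/18, 5/6)
line EA meets LG at B = (-26/33, 9/11)
A = E + t·(B−E) with t = 11/12, so EA:AB = 11/12:1/12

EA:AB = 11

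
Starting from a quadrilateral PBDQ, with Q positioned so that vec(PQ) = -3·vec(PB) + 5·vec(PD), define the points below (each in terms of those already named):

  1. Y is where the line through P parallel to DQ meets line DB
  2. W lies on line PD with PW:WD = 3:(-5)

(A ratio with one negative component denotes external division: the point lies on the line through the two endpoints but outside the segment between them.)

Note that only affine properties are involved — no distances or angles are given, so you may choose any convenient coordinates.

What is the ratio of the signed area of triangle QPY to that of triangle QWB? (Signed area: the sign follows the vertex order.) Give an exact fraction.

Set P = (0, 0), B = (1, 0), D = (0, 1), Q = (-3, 5); any affine frame gives the same invariant.
1. Y is where the line through P parallel to DQ meets line DB ⇒ Y = (-3, 4)
2. W lies on line PD with PW:WD = 3:(-5) ⇒ W = (0, -3/2)
2·[QPY] = -3, 2·[QWB] = 11
[QPY]:[QWB] = -3:11 = -3/11

[QPY]:[QWB] = -3/11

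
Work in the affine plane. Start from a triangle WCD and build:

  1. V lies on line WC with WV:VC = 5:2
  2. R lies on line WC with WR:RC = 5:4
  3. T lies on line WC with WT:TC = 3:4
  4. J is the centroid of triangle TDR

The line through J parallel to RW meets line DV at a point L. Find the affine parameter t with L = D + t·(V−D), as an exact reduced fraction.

Work in coordinates with W = (0, 0), C = (1, 0), D = (0, 1).
1. V lies on line WC with WV:VC = 5:2 ⇒ V = (5/7, 0)
2. R lies on line WC with WR:RC = 5:4 ⇒ R = (5/9, 0)
3. T lies on line WC with WT:TC = 3:4 ⇒ T = (3/7, 0)
4. J is the centroid of triangle TDR ⇒ J = (62/189, 1/3)
through J parallel to RW: direction (-5/9, 0); meets DV at L = (10/21, 1/3)
L = D + t·(V−D) with t = 2/3

t = 2/3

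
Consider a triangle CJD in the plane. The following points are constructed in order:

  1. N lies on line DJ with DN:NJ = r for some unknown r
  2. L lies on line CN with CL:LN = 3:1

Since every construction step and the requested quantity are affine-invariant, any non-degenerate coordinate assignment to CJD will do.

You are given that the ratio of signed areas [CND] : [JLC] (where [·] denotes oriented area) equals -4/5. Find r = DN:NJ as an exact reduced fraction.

Assign C = (0, 0), J = (1, 0), D = (0, 1) — the answer is frame-independent, so this choice is without loss of generality.
1. With DN:NJ = r, write λ = r/(r+1) so N = D + λ·(J−D); N is affine-linear in λ
2. L lies on line CN with CL:LN = 3:1 ⇒ L is an affine combination of earlier points and hence also affine-linear in λ
Every point depending on N is an affine combination of N and λ-independent points, so each such coordinate is linear in λ; the λ² term in each signed area is a multiple of (J−D)×(J−D) = 0, so 2·[CND] and 2·[JLC] are each linear in λ. Evaluating at λ=0 and λ=1:
  2·[CND] = λ,   2·[JLC] = -3/4·λ + 3/4
So [CND]:[JLC] = (λ) / (-3/4·λ + 3/4). Setting this equal to -4/5:
  λ = -4/5·(-3/4·λ + 3/4)  ⇒  λ = -3/2
Then r = λ/(1−λ) = (-3/2)/(5/2) = -3/5. Check: with r = -3/5, N = (-3/2, 5/2) and [CND]:[JLC] = -4/5 as required.

r = -3/5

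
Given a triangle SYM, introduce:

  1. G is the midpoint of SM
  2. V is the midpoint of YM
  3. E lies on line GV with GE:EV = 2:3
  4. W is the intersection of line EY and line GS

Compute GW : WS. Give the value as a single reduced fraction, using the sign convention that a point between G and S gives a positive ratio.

GW:WS = -1/5

Assign S = (0, 0), Y = (1, 0), M = (0, 1) — the answer is frame-independent, so this choice is without loss of generality.
1. G is the midpoint of SM ⇒ G = (0, 1/2)
2. V is the midpoint of YM ⇒ V = (1/2, 1/2)
3. E lies on line GV with GE:EV = 2:3 ⇒ E = (1/5, 1/2)
4. W is the intersection of line EY and line GS ⇒ W = (0, 5/8)
W = G + t·(S−G) with t = -1/4, so GW:WS = t:(1−t) = -1/4:5/4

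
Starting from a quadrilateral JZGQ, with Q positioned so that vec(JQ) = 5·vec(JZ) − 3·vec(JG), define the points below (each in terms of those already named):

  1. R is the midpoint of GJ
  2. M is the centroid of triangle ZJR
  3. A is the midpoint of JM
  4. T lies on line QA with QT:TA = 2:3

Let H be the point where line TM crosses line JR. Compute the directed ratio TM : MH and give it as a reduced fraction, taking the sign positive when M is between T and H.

Assign J = (0, 0), Z = (1, 0), G = (0, 1), Q = (5, -3) — the answer is frame-independent, so this choice is without loss of generality.
1. R is the midpoint of GJ ⇒ R = (0, 1/2)
2. M is the centroid of triangle ZJR ⇒ M = (1/3, 1/6)
3. A is the midpoint of JM ⇒ A = (1/6, 1/12)
4. T lies on line QA with QT:TA = 2:3 ⇒ T = (46/15, -53/30)
line TM meets JR at H = (0, 33/82)
M = T + t·(H−T) with t = 41/46, so TM:MH = 41/46:5/46

TM:MH = 41/5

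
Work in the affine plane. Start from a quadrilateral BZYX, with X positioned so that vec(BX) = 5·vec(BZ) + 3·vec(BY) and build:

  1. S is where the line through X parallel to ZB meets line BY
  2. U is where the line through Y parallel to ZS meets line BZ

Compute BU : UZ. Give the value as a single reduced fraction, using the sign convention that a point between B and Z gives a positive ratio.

Set B = (0, 0), Z = (1, 0), Y = (0, 1), X = (5, 3); any affine frame gives the same invariant.
1. S is where the line through X parallel to ZB meets line BY ⇒ S = (0, 3)
2. U is where the line through Y parallel to ZS meets line BZ ⇒ U = (1/3, 0)
U = B + t·(Z−B) with t = 1/3, so BU:UZ = t:(1−t) = 1/3:2/3

BU:UZ = 1/2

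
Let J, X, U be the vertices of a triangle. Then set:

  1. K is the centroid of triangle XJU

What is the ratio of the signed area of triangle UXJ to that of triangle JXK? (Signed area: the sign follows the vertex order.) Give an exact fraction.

Work in coordinates with J = (0, 0), X = (1, 0), U = (0, 1).
1. K is the centroid of triangle XJU ⇒ K = (1/3, 1/3)
2·[UXJ] = -1, 2·[JXK] = 1/3
[UXJ]:[JXK] = -1:1/3 = -3

[UXJ]:[JXK] = -3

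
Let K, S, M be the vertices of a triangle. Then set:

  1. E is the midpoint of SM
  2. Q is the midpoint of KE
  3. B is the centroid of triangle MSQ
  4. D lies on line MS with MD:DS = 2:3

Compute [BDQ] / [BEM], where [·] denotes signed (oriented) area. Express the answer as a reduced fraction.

[BDQ]:[BEM] = 2/5

Assign K = (0, 0), S = (1, 0), M = (0, 1) — the answer is frame-independent, so this choice is without loss of generality.
1. E is the midpoint of SM ⇒ E = (1/2, 1/2)
2. Q is the midpoint of KE ⇒ Q = (1/4, 1/4)
3. B is the centroid of triangle MSQ ⇒ B = (5/12, 5/12)
4. D lies on line MS with MD:DS = 2:3 ⇒ D = (2/5, 3/5)
2·[BDQ] = 1/30, 2·[BEM] = 1/12
[BDQ]:[BEM] = 1/30:1/12 = 2/5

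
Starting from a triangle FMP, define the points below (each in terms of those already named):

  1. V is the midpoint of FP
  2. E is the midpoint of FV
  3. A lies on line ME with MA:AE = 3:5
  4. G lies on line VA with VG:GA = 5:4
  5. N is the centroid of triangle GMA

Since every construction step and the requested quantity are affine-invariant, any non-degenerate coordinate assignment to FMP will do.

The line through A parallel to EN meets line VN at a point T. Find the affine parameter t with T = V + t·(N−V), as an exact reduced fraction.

Set F = (0, 0), M = (1, 0), P = (0, 1); any affine frame gives the same invariant.
1. V is the midpoint of FP ⇒ V = (0, 1/2)
2. E is the midpoint of FV ⇒ E = (0, 1/4)
3. A lies on line ME with MA:AE = 3:5 ⇒ A = (5/8, 3/32)
4. G lies on line VA with VG:GA = 5:4 ⇒ G = (25/72, 79/288)
5. N is the centroid of triangle GMA ⇒ N = (71/108, 53/432)
through A parallel to EN: direction (71/108, -55/432); meets VN at T = (3/4, 79/1136)
T = V + t·(N−V) with t = 81/71

t = 81/71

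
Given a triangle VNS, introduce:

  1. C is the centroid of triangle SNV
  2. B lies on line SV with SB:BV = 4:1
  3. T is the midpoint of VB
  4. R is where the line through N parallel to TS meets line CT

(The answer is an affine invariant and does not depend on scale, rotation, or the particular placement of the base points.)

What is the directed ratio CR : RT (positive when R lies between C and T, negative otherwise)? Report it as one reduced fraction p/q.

CR:RT = -2/3

Set V = (0, 0), N = (1, 0), S = (0, 1); any affine frame gives the same invariant.
1. C is the centroid of triangle SNV ⇒ C = (1/3, 1/3)
2. B lies on line SV with SB:BV = 4:1 ⇒ B = (0, 1/5)
3. T is the midpoint of VB ⇒ T = (0, 1/10)
4. R is where the line through N parallel to TS meets line CT ⇒ R = (1, 4/5)
R = C + t·(T−C) with t = -2, so CR:RT = t:(1−t) = -2:3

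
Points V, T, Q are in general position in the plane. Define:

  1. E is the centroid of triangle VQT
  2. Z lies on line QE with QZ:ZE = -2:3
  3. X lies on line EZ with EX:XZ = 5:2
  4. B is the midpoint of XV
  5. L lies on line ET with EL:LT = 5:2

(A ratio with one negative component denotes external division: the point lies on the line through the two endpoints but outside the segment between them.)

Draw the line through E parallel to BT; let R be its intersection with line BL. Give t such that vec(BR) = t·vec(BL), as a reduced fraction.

Choose coordinates V = (0, 0), T = (1, 0), Q = (0, 1).
1. E is the centroid of triangle VQT ⇒ E = (1/3, 1/3)
2. Z lies on line QE with QZ:ZE = -2:3 ⇒ Z = (-2/3, 7/3)
3. X lies on line EZ with EX:XZ = 5:2 ⇒ X = (-8/21, 37/21)
4. B is the midpoint of XV ⇒ B = (-4/21, 37/42)
5. L lies on line ET with EL:LT = 5:2 ⇒ L = (17/21, 2/21)
through E parallel to BT: direction (25/21, -37/42); meets BL at R = (139/42, -157/84)
R = B + t·(L−B) with t = 7/2

t = 7/2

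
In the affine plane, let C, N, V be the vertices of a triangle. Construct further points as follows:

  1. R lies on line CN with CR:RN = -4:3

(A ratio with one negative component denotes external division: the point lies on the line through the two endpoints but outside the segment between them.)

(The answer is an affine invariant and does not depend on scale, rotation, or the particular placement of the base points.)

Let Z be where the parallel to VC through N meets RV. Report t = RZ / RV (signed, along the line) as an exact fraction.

t = 3/4

Choose coordinates C = (0, 0), N = (1, 0), V = (0, 1).
1. R lies on line CN with CR:RN = -4:3 ⇒ R = (4, 0)
through N parallel to VC: direction (0, -1); meets RV at Z = (1, 3/4)
Z = R + t·(V−R) with t = 3/4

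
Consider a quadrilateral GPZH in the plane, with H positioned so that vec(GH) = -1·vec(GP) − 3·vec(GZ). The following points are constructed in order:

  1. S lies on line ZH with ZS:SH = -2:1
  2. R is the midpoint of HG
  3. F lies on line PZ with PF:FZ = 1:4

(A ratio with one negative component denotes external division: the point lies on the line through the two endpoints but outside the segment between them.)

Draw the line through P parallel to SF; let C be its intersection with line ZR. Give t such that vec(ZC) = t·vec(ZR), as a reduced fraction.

t = 50/17

Set G = (0, 0), P = (1, 0), Z = (0, 1), H = (-1, -3); any affine frame gives the same invariant.
1. S lies on line ZH with ZS:SH = -2:1 ⇒ S = (-2, -7)
2. R is the midpoint of HG ⇒ R = (-1/2, -3/2)
3. F lies on line PZ with PF:FZ = 1:4 ⇒ F = (4/5, 1/5)
through P parallel to SF: direction (14/5, 36/5); meets ZR at C = (-25/17, -108/17)
C = Z + t·(R−Z) with t = 50/17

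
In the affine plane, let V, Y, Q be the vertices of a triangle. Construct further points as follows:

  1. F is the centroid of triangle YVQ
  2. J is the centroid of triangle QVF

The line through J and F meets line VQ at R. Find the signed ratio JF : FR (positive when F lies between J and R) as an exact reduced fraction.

Set V = (0, 0), Y = (1, 0), Q = (0, 1); any affine frame gives the same invariant.
1. F is the centroid of triangle YVQ ⇒ F = (1/3, 1/3)
2. J is the centroid of triangle QVF ⇒ J = (1/9, 4/9)
line JF meets VQ at R = (0, 1/2)
F = J + t·(R−J) with t = -2, so JF:FR = -2:3

JF:FR = -2/3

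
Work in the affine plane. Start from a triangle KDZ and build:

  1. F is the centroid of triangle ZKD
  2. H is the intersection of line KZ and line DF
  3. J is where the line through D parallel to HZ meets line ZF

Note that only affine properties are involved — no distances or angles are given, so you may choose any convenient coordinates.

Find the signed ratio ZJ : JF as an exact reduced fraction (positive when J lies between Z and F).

Choose coordinates K = (0, 0), D = (1, 0), Z = (0, 1).
1. F is the centroid of triangle ZKD ⇒ F = (1/3, 1/3)
2. H is the intersection of line KZ and line DF ⇒ H = (0, 1/2)
3. J is where the line through D parallel to HZ meets line ZF ⇒ J = (1, -1)
J = Z + t·(F−Z) with t = 3, so ZJ:JF = t:(1−t) = 3:-2

ZJ:JF = -3/2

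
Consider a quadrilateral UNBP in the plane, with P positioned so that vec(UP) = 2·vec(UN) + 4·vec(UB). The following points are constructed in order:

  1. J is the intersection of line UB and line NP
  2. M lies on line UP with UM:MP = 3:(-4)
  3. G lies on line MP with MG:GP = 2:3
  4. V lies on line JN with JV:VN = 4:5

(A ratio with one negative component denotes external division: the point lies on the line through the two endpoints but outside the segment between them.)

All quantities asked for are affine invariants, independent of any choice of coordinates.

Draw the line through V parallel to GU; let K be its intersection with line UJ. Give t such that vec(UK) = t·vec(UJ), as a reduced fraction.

Assign U = (0, 0), N = (1, 0), B = (0, 1), P = (2, 4) — the answer is frame-independent, so this choice is without loss of generality.
1. J is the intersection of line UB and line NP ⇒ J = (0, -4)
2. M lies on line UP with UM:MP = 3:(-4) ⇒ M = (-6, -12)
3. G lies on line MP with MG:GP = 2:3 ⇒ G = (-14/5, -28/5)
4. V lies on line JN with JV:VN = 4:5 ⇒ V = (4/9, -20/9)
through V parallel to GU: direction (14/5, 28/5); meets UJ at K = (0, -28/9)
K = U + t·(J−U) with t = 7/9

t = 7/9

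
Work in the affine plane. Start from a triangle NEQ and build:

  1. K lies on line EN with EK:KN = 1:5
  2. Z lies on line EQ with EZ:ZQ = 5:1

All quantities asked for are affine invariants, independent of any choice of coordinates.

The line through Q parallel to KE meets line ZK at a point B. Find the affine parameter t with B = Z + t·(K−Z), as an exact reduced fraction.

t = -1/5

Choose coordinates N = (0, 0), E = (1, 0), Q = (0, 1).
1. K lies on line EN with EK:KN = 1:5 ⇒ K = (5/6, 0)
2. Z lies on line EQ with EZ:ZQ = 5:1 ⇒ Z = (1/6, 5/6)
through Q parallel to KE: direction (1/6, 0); meets ZK at B = (1/30, 1)
B = Z + t·(K−Z) with t = -1/5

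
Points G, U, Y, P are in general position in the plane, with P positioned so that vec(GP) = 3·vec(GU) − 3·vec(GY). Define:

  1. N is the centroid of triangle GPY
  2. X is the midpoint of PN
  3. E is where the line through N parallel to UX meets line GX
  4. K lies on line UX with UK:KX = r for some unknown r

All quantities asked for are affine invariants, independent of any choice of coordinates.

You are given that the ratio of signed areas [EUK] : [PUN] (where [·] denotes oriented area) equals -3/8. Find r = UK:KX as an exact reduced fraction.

Assign G = (0, 0), U = (1, 0), Y = (0, 1), P = (3, -3) — the answer is frame-independent, so this choice is without loss of generality.
1. N is the centroid of triangle GPY ⇒ N = (1, -2/3)
2. X is the midpoint of PN ⇒ X = (2, -11/6)
3. E is where the line through N parallel to UX meets line GX ⇒ E = (14/11, -7/6)
4. With UK:KX = r, write λ = r/(r+1) so K = U + λ·(X−U); K is affine-linear in λ
Every point depending on K is an affine combination of K and λ-independent points, so each such coordinate is linear in λ; the λ² term in each signed area is a multiple of (X−U)×(X−U) = 0, so 2·[EUK] and 2·[PUN] are each linear in λ. Evaluating at λ=0 and λ=1:
  2·[EUK] = -2/3·λ,   2·[PUN] = 4/3
So [EUK]:[PUN] = (-2/3·λ) / (4/3). Setting this equal to -3/8:
  -2/3·λ = -3/8·(4/3)  ⇒  λ = 3/4
Then r = λ/(1−λ) = (3/4)/(1/4) = 3. Check: with r = 3, K = (7/4, -11/8) and [EUK]:[PUN] = -3/8 as required.

r = 3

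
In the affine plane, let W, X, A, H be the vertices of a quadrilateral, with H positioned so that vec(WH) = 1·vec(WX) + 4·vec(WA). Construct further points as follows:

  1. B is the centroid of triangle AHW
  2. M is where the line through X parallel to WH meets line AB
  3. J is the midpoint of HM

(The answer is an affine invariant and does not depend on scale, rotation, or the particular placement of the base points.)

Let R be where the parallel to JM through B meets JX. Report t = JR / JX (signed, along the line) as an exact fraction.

t = 13/36

Choose coordinates W = (0, 0), X = (1, 0), A = (0, 1), H = (1, 4).
1. B is the centroid of triangle AHW ⇒ B = (1/3, 5/3)
2. M is where the line through X parallel to WH meets line AB ⇒ M = (5/2, 6)
3. J is the midpoint of HM ⇒ J = (7/4, 5)
through B parallel to JM: direction (3/4, 1); meets JX at R = (71/48, 115/36)
R = J + t·(X−J) with t = 13/36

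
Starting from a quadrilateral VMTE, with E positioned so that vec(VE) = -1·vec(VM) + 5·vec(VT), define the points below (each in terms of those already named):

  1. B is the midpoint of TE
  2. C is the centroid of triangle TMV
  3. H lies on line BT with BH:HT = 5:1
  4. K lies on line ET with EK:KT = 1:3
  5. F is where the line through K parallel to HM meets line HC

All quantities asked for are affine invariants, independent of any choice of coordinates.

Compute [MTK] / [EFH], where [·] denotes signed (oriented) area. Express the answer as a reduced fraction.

Assign V = (0, 0), M = (1, 0), T = (0, 1), E = (-1, 5) — the answer is frame-independent, so this choice is without loss of generality.
1. B is the midpoint of TE ⇒ B = (-1/2, 3)
2. C is the centroid of triangle TMV ⇒ C = (1/3, 1/3)
3. H lies on line BT with BH:HT = 5:1 ⇒ H = (-1/12, 4/3)
4. K lies on line ET with EK:KT = 1:3 ⇒ K = (-3/4, 4)
5. F is where the line through K parallel to HM meets line HC ⇒ F = (-379/228, 292/57)
2·[MTK] = -9/4, 2·[EFH] = 44/19
[MTK]:[EFH] = -9/4:44/19 = -171/176

[MTK]:[EFH] = -171/176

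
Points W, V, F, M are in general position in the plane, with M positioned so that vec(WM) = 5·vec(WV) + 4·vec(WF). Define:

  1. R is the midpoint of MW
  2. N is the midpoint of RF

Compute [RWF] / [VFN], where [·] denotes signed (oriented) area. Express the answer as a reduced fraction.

Set W = (0, 0), V = (1, 0), F = (0, 1), M = (5, 4); any affine frame gives the same invariant.
1. R is the midpoint of MW ⇒ R = (5/2, 2)
2. N is the midpoint of RF ⇒ N = (5/4, 3/2)
2·[RWF] = -5/2, 2·[VFN] = -7/4
[RWF]:[VFN] = -5/2:-7/4 = 10/7

[RWF]:[VFN] = 10/7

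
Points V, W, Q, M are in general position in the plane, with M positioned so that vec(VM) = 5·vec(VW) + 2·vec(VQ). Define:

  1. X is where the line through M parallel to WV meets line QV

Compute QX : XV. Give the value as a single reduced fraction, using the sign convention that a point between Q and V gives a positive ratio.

Set V = (0, 0), W = (1, 0), Q = (0, 1), M = (5, 2); any affine frame gives the same invariant.
1. X is where the line through M parallel to WV meets line QV ⇒ X = (0, 2)
X = Q + t·(V−Q) with t = -1, so QX:XV = t:(1−t) = -1:2

QX:XV = -1/2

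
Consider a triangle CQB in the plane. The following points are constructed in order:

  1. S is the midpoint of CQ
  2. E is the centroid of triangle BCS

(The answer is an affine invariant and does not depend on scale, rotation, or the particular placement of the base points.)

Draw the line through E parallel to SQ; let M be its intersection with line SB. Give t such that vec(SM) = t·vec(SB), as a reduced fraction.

t = 1/3

Work in coordinates with C = (0, 0), Q = (1, 0), B = (0, 1).
1. S is the midpoint of CQ ⇒ S = (1/2, 0)
2. E is the centroid of triangle BCS ⇒ E = (1/6, 1/3)
through E parallel to SQ: direction (1/2, 0); meets SB at M = (1/3, 1/3)
M = S + t·(B−S) with t = 1/3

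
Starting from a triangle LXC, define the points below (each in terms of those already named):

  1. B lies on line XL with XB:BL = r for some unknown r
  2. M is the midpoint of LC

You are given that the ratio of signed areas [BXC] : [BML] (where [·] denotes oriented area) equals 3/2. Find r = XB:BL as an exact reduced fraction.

r = 3/4

Work in coordinates with L = (0, 0), X = (1, 0), C = (0, 1).
1. With XB:BL = r, write λ = r/(r+1) so B = X + λ·(L−X); B is affine-linear in λ
2. M is the midpoint of LC ⇒ M = (0, 1/2)
Every point depending on B is an affine combination of B and λ-independent points, so each such coordinate is linear in λ; the λ² term in each signed area is a multiple of (L−X)×(L−X) = 0, so 2·[BXC] and 2·[BML] are each linear in λ. Evaluating at λ=0 and λ=1:
  2·[BXC] = λ,   2·[BML] = -1/2·λ + 1/2
So [BXC]:[BML] = (λ) / (-1/2·λ + 1/2). Setting this equal to 3/2:
  λ = 3/2·(-1/2·λ + 1/2)  ⇒  λ = 3/7
Then r = λ/(1−λ) = (3/7)/(4/7) = 3/4. Check: with r = 3/4, B = (4/7, 0) and [BXC]:[BML] = 3/2 as required.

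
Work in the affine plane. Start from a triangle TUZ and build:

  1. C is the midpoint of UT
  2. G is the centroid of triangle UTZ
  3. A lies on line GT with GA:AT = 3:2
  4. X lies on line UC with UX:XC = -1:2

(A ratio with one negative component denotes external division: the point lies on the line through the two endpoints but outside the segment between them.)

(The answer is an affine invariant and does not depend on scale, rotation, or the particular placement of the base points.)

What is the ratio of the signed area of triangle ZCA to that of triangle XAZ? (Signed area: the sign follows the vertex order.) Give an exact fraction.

Assign T = (0, 0), U = (1, 0), Z = (0, 1) — the answer is frame-independent, so this choice is without loss of generality.
1. C is the midpoint of UT ⇒ C = (1/2, 0)
2. G is the centroid of triangle UTZ ⇒ G = (1/3, 1/3)
3. A lies on line GT with GA:AT = 3:2 ⇒ A = (2/15, 2/15)
4. X lies on line UC with UX:XC = -1:2 ⇒ X = (3/2, 0)
2·[ZCA] = -3/10, 2·[XAZ] = -7/6
[ZCA]:[XAZ] = -3/10:-7/6 = 9/35

[ZCA]:[XAZ] = 9/35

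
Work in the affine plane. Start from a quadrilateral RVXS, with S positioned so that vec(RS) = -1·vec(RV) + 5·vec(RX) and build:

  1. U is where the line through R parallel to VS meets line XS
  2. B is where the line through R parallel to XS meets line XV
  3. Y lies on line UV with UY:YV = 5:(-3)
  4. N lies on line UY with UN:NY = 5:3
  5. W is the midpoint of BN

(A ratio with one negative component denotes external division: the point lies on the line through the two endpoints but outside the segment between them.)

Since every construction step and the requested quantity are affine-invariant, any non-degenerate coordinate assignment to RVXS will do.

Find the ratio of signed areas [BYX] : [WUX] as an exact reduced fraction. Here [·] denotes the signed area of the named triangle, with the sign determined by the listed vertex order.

Assign R = (0, 0), V = (1, 0), X = (0, 1), S = (-1, 5) — the answer is frame-independent, so this choice is without loss of generality.
1. U is where the line through R parallel to VS meets line XS ⇒ U = (2/3, -5/3)
2. B is where the line through R parallel to XS meets line XV ⇒ B = (-1/3, 4/3)
3. Y lies on line UV with UY:YV = 5:(-3) ⇒ Y = (3/2, 5/2)
4. N lies on line UY with UN:NY = 5:3 ⇒ N = (19/16, 15/16)
5. W is the midpoint of BN ⇒ W = (41/96, 109/96)
2·[BYX] = -1, 2·[WUX] = -59/48
[BYX]:[WUX] = -1:-59/48 = 48/59

[BYX]:[WUX] = 48/59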